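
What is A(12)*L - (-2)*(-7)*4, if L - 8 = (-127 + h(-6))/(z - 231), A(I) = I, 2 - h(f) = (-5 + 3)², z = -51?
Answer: 2138/47 ≈ 45.489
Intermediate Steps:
h(f) = -2 (h(f) = 2 - (-5 + 3)² = 2 - 1*(-2)² = 2 - 1*4 = 2 - 4 = -2)
L = 795/94 (L = 8 + (-127 - 2)/(-51 - 231) = 8 - 129/(-282) = 8 - 129*(-1/282) = 8 + 43/94 = 795/94 ≈ 8.4574)
A(12)*L - (-2)*(-7)*4 = 12*(795/94) - (-2)*(-7)*4 = 4770/47 - 2*7*4 = 4770/47 - 14*4 = 4770/47 - 56 = 2138/47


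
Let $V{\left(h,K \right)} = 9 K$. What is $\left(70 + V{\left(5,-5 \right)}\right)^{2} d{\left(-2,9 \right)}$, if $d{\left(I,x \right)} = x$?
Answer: $5625$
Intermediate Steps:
$\left(70 + V{\left(5,-5 \right)}\right)^{2} d{\left(-2,9 \right)} = \left(70 + 9 \left(-5\right)\right)^{2} \cdot 9 = \left(70 - 45\right)^{2} \cdot 9 = 25^{2} \cdot 9 = 625 \cdot 9 = 5625$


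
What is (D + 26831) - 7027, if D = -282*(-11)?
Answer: 22906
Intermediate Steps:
D = 3102
(D + 26831) - 7027 = (3102 + 26831) - 7027 = 29933 - 7027 = 22906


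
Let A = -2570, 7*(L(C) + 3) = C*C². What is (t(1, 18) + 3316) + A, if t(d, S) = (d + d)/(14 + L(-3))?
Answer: 18657/25 ≈ 746.28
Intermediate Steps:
L(C) = -3 + C³/7 (L(C) = -3 + (C*C²)/7 = -3 + C³/7)
t(d, S) = 7*d/25 (t(d, S) = (d + d)/(14 + (-3 + (⅐)*(-3)³)) = (2*d)/(14 + (-3 + (⅐)*(-27))) = (2*d)/(14 + (-3 - 27/7)) = (2*d)/(14 - 48/7) = (2*d)/(50/7) = (2*d)*(7/50) = 7*d/25)
(t(1, 18) + 3316) + A = ((7/25)*1 + 3316) - 2570 = (7/25 + 3316) - 2570 = 82907/25 - 2570 = 18657/25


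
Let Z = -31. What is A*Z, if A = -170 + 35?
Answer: 4185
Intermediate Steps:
A = -135
A*Z = -135*(-31) = 4185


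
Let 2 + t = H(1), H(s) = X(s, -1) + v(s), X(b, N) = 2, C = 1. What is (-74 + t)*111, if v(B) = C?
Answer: -8103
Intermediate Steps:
v(B) = 1
H(s) = 3 (H(s) = 2 + 1 = 3)
t = 1 (t = -2 + 3 = 1)
(-74 + t)*111 = (-74 + 1)*111 = -73*111 = -8103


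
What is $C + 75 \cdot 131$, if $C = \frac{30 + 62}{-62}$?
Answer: $\frac{304529}{31} \approx 9823.5$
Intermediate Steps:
$C = - \frac{46}{31}$ ($C = 92 \left(- \frac{1}{62}\right) = - \frac{46}{31} \approx -1.4839$)
$C + 75 \cdot 131 = - \frac{46}{31} + 75 \cdot 131 = - \frac{46}{31} + 9825 = \frac{304529}{31}$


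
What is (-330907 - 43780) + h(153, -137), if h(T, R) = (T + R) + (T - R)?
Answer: -374381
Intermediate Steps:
h(T, R) = 2*T (h(T, R) = (R + T) + (T - R) = 2*T)
(-330907 - 43780) + h(153, -137) = (-330907 - 43780) + 2*153 = -374687 + 306 = -374381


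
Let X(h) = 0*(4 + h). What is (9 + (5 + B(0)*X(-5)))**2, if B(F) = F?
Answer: 196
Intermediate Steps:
X(h) = 0
(9 + (5 + B(0)*X(-5)))**2 = (9 + (5 + 0*0))**2 = (9 + (5 + 0))**2 = (9 + 5)**2 = 14**2 = 196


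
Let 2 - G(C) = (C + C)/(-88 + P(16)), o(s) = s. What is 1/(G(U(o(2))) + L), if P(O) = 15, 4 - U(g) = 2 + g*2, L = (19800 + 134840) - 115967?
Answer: 73/2823271 ≈ 2.5857e-5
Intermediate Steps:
L = 38673 (L = 154640 - 115967 = 38673)
U(g) = 2 - 2*g (U(g) = 4 - (2 + g*2) = 4 - (2 + 2*g) = 4 + (-2 - 2*g) = 2 - 2*g)
G(C) = 2 + 2*C/73 (G(C) = 2 - (C + C)/(-88 + 15) = 2 - 2*C/(-73) = 2 - 2*C*(-1)/73 = 2 - (-2)*C/73 = 2 + 2*C/73)
1/(G(U(o(2))) + L) = 1/((2 + 2*(2 - 2*2)/73) + 38673) = 1/((2 + 2*(2 - 4)/73) + 38673) = 1/((2 + (2/73)*(-2)) + 38673) = 1/((2 - 4/73) + 38673) = 1/(142/73 + 38673) = 1/(2823271/73) = 73/2823271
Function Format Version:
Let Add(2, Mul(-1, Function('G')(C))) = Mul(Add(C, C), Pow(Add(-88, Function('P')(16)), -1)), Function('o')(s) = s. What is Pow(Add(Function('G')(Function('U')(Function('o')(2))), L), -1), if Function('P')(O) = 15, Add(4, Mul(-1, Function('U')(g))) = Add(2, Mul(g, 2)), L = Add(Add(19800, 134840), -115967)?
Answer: Rational(73, 2823271) ≈ 2.5857e-5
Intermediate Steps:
L = 38673 (L = Add(154640, -115967) = 38673)
Function('U')(g) = Add(2, Mul(-2, g)) (Function('U')(g) = Add(4, Mul(-1, Add(2, Mul(g, 2)))) = Add(4, Mul(-1, Add(2, Mul(2, g)))) = Add(4, Add(-2, Mul(-2, g))) = Add(2, Mul(-2, g)))
Function('G')(C) = Add(2, Mul(Rational(2, 73), C)) (Function('G')(C) = Add(2, Mul(-1, Mul(Add(C, C), Pow(Add(-88, 15), -1)))) = Add(2, Mul(-1, Mul(Mul(2, C), Pow(-73, -1)))) = Add(2, Mul(-1, Mul(Mul(2, C), Rational(-1, 73)))) = Add(2, Mul(-1, Mul(Rational(-2, 73), C))) = Add(2, Mul(Rational(2, 73), C)))
Pow(Add(Function('G')(Function('U')(Function('o')(2))), L), -1) = Pow(Add(Add(2, Mul(Rational(2, 73), Add(2, Mul(-2, 2)))), 38673), -1) = Pow(Add(Add(2, Mul(Rational(2, 73), Add(2, -4))), 38673), -1) = Pow(Add(Add(2, Mul(Rational(2, 73), -2)), 38673), -1) = Pow(Add(Add(2, Rational(-4, 73)), 38673), -1) = Pow(Add(Rational(142, 73), 38673), -1) = Pow(Rational(2823271, 73), -1) = Rational(73, 2823271)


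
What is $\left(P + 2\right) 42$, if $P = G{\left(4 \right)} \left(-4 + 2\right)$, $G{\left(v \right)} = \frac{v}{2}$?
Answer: $-84$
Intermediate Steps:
$G{\left(v \right)} = \frac{v}{2}$ ($G{\left(v \right)} = v \frac{1}{2} = \frac{v}{2}$)
$P = -4$ ($P = \frac{1}{2} \cdot 4 \left(-4 + 2\right) = 2 \left(-2\right) = -4$)
$\left(P + 2\right) 42 = \left(-4 + 2\right) 42 = \left(-2\right) 42 = -84$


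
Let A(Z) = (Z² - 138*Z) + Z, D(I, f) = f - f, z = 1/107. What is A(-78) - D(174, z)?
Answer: 16770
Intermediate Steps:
z = 1/107 ≈ 0.0093458
D(I, f) = 0
A(Z) = Z² - 137*Z
A(-78) - D(174, z) = -78*(-137 - 78) - 1*0 = -78*(-215) + 0 = 16770 + 0 = 16770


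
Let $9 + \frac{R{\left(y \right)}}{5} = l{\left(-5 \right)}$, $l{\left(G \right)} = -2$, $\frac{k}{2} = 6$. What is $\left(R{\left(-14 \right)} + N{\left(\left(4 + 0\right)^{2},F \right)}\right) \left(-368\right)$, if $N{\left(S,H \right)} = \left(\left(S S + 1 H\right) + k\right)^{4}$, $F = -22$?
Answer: $-1347684521968$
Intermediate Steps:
$k = 12$ ($k = 2 \cdot 6 = 12$)
$R{\left(y \right)} = -55$ ($R{\left(y \right)} = -45 + 5 \left(-2\right) = -45 - 10 = -55$)
$N{\left(S,H \right)} = \left(12 + H + S^{2}\right)^{4}$ ($N{\left(S,H \right)} = \left(\left(S S + 1 H\right) + 12\right)^{4} = \left(\left(S^{2} + H\right) + 12\right)^{4} = \left(\left(H + S^{2}\right) + 12\right)^{4} = \left(12 + H + S^{2}\right)^{4}$)
$\left(R{\left(-14 \right)} + N{\left(\left(4 + 0\right)^{2},F \right)}\right) \left(-368\right) = \left(-55 + \left(12 - 22 + \left(\left(4 + 0\right)^{2}\right)^{2}\right)^{4}\right) \left(-368\right) = \left(-55 + \left(12 - 22 + \left(4^{2}\right)^{2}\right)^{4}\right) \left(-368\right) = \left(-55 + \left(12 - 22 + 16^{2}\right)^{4}\right) \left(-368\right) = \left(-55 + \left(12 - 22 + 256\right)^{4}\right) \left(-368\right) = \left(-55 + 246^{4}\right) \left(-368\right) = \left(-55 + 3662186256\right) \left(-368\right) = 3662186201 \left(-368\right) = -1347684521968$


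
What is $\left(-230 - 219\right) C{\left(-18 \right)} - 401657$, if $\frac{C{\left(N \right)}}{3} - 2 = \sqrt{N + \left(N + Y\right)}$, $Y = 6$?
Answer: $-404351 - 1347 i \sqrt{30} \approx -4.0435 \cdot 10^{5} - 7377.8 i$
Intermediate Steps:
$C{\left(N \right)} = 6 + 3 \sqrt{6 + 2 N}$ ($C{\left(N \right)} = 6 + 3 \sqrt{N + \left(N + 6\right)} = 6 + 3 \sqrt{N + \left(6 + N\right)} = 6 + 3 \sqrt{6 + 2 N}$)
$\left(-230 - 219\right) C{\left(-18 \right)} - 401657 = \left(-230 - 219\right) \left(6 + 3 \sqrt{6 + 2 \left(-18\right)}\right) - 401657 = - 449 \left(6 + 3 \sqrt{6 - 36}\right) - 401657 = - 449 \left(6 + 3 \sqrt{-30}\right) - 401657 = - 449 \left(6 + 3 i \sqrt{30}\right) - 401657 = \left(-2694 - 1347 i \sqrt{30}\right) - 401657 = -404351 - 1347 i \sqrt{30}$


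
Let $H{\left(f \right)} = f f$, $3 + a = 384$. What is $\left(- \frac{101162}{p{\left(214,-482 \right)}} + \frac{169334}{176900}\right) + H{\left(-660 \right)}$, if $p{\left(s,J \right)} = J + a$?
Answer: $\frac{3900367150267}{8933450} \approx 4.366 \cdot 10^{5}$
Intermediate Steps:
$a = 381$ ($a = -3 + 384 = 381$)
$p{\left(s,J \right)} = 381 + J$ ($p{\left(s,J \right)} = J + 381 = 381 + J$)
$H{\left(f \right)} = f^{2}$
$\left(- \frac{101162}{p{\left(214,-482 \right)}} + \frac{169334}{176900}\right) + H{\left(-660 \right)} = \left(- \frac{101162}{381 - 482} + \frac{169334}{176900}\right) + \left(-660\right)^{2} = \left(- \frac{101162}{-101} + 169334 \cdot \frac{1}{176900}\right) + 435600 = \left(\left(-101162\right) \left(- \frac{1}{101}\right) + \frac{84667}{88450}\right) + 435600 = \left(\frac{101162}{101} + \frac{84667}{88450}\right) + 435600 = \frac{8956330267}{8933450} + 435600 = \frac{3900367150267}{8933450}$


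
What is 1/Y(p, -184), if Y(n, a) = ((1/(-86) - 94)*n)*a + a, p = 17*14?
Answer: 43/177021248 ≈ 2.4291e-7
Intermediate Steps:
p = 238
Y(n, a) = a - 8085*a*n/86 (Y(n, a) = ((-1/86 - 94)*n)*a + a = (-8085*n/86)*a + a = -8085*a*n/86 + a = a - 8085*a*n/86)
1/Y(p, -184) = 1/((1/86)*(-184)*(86 - 8085*238)) = 1/((1/86)*(-184)*(86 - 1924230)) = 1/((1/86)*(-184)*(-1924144)) = 1/(177021248/43) = 43/177021248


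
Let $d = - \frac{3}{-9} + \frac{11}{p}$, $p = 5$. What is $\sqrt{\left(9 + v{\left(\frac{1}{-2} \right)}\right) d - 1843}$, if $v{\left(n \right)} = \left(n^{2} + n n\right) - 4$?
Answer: $\frac{38 i \sqrt{285}}{15} \approx 42.768 i$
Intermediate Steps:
$v{\left(n \right)} = -4 + 2 n^{2}$ ($v{\left(n \right)} = \left(n^{2} + n^{2}\right) - 4 = 2 n^{2} - 4 = -4 + 2 n^{2}$)
$d = \frac{38}{15}$ ($d = - \frac{3}{-9} + \frac{11}{5} = \left(-3\right) \left(- \frac{1}{9}\right) + 11 \cdot \frac{1}{5} = \frac{1}{3} + \frac{11}{5} = \frac{38}{15} \approx 2.5333$)
$\sqrt{\left(9 + v{\left(\frac{1}{-2} \right)}\right) d - 1843} = \sqrt{\left(9 - \left(4 - 2 \left(\frac{1}{-2}\right)^{2}\right)\right) \frac{38}{15} - 1843} = \sqrt{\left(9 - \left(4 - 2 \left(- \frac{1}{2}\right)^{2}\right)\right) \frac{38}{15} - 1843} = \sqrt{\left(9 + \left(-4 + 2 \cdot \frac{1}{4}\right)\right) \frac{38}{15} - 1843} = \sqrt{\left(9 + \left(-4 + \frac{1}{2}\right)\right) \frac{38}{15} - 1843} = \sqrt{\left(9 - \frac{7}{2}\right) \frac{38}{15} - 1843} = \sqrt{\frac{11}{2} \cdot \frac{38}{15} - 1843} = \sqrt{\frac{209}{15} - 1843} = \sqrt{- \frac{27436}{15}} = \frac{38 i \sqrt{285}}{15}$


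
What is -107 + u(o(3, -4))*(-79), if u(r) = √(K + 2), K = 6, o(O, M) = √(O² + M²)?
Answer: -107 - 158*√2 ≈ -330.45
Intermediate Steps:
o(O, M) = √(M² + O²)
u(r) = 2*√2 (u(r) = √(6 + 2) = √8 = 2*√2)
-107 + u(o(3, -4))*(-79) = -107 + (2*√2)*(-79) = -107 - 158*√2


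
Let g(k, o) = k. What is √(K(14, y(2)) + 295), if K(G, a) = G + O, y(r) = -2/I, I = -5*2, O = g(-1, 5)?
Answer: 2*√77 ≈ 17.550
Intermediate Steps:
O = -1
I = -10
y(r) = ⅕ (y(r) = -2/(-10) = -2*(-⅒) = ⅕)
K(G, a) = -1 + G (K(G, a) = G - 1 = -1 + G)
√(K(14, y(2)) + 295) = √((-1 + 14) + 295) = √(13 + 295) = √308 = 2*√77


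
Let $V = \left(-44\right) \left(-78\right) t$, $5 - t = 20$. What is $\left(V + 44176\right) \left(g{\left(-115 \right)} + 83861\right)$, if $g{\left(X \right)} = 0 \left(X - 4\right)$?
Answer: $-612520744$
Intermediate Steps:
$t = -15$ ($t = 5 - 20 = -15$)
$V = -51480$ ($V = \left(-44\right) \left(-78\right) \left(-15\right) = 3432 \left(-15\right) = -51480$)
$g{\left(X \right)} = 0$ ($g{\left(X \right)} = 0 \left(-4 + X\right) = 0$)
$\left(V + 44176\right) \left(g{\left(-115 \right)} + 83861\right) = \left(-51480 + 44176\right) \left(0 + 83861\right) = \left(-7304\right) 83861 = -612520744$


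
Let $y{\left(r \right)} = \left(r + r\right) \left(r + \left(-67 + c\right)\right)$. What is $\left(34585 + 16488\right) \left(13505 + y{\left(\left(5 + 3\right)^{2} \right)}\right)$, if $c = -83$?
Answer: $127529281$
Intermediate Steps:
$y{\left(r \right)} = 2 r \left(-150 + r\right)$ ($y{\left(r \right)} = \left(r + r\right) \left(r - 150\right) = 2 r \left(r - 150\right) = 2 r \left(-150 + r\right)$)
$\left(34585 + 16488\right) \left(13505 + y{\left(\left(5 + 3\right)^{2} \right)}\right) = \left(34585 + 16488\right) \left(13505 + 2 \left(5 + 3\right)^{2} \left(-150 + \left(5 + 3\right)^{2}\right)\right) = 51073 \left(13505 + 2 \cdot 8^{2} \left(-150 + 8^{2}\right)\right) = 51073 \left(13505 + 2 \cdot 64 \left(-150 + 64\right)\right) = 51073 \left(13505 + 2 \cdot 64 \left(-86\right)\right) = 51073 \left(13505 - 11008\right) = 51073 \cdot 2497 = 127529281$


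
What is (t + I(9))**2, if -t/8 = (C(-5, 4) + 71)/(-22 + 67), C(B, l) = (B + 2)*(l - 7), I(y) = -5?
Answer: 29929/81 ≈ 369.49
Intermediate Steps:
C(B, l) = (-7 + l)*(2 + B) (C(B, l) = (2 + B)*(-7 + l) = (-7 + l)*(2 + B))
t = -128/9 (t = -8*((-14 - 7*(-5) + 2*4 - 5*4) + 71)/(-22 + 67) = -8*((-14 + 35 + 8 - 20) + 71)/45 = -8*(9 + 71)/45 = -640/45 = -8*16/9 = -128/9 ≈ -14.222)
(t + I(9))**2 = (-128/9 - 5)**2 = (-173/9)**2 = 29929/81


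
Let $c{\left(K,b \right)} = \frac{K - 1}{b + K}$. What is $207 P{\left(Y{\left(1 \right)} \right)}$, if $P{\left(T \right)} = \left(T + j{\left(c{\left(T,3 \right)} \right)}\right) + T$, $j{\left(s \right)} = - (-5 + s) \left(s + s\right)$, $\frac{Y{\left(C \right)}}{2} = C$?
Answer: $\frac{30636}{25} \approx 1225.4$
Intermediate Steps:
$Y{\left(C \right)} = 2 C$
$c{\left(K,b \right)} = \frac{-1 + K}{K + b}$
$j{\left(s \right)} = 2 s \left(5 - s\right)$ ($j{\left(s \right)} = \left(5 - s\right) 2 s = 2 s \left(5 - s\right)$)
$P{\left(T \right)} = 2 T + \frac{2 \left(-1 + T\right) \left(5 - \frac{-1 + T}{3 + T}\right)}{3 + T}$ ($P{\left(T \right)} = \left(T + 2 \frac{-1 + T}{T + 3} \left(5 - \frac{-1 + T}{T + 3}\right)\right) + T = \left(T + 2 \frac{-1 + T}{3 + T} \left(5 - \frac{-1 + T}{3 + T}\right)\right) + T = \left(T + \frac{2 \left(-1 + T\right) \left(5 - \frac{-1 + T}{3 + T}\right)}{3 + T}\right) + T = 2 T + \frac{2 \left(-1 + T\right) \left(5 - \frac{-1 + T}{3 + T}\right)}{3 + T}$)
$207 P{\left(Y{\left(1 \right)} \right)} = 207 \frac{2 \left(2 \cdot 1 \left(3 + 2 \cdot 1\right)^{2} + 4 \left(-1 + 2 \cdot 1\right) \left(4 + 2 \cdot 1\right)\right)}{\left(3 + 2 \cdot 1\right)^{2}} = 207 \frac{2 \left(2 \left(3 + 2\right)^{2} + 4 \left(-1 + 2\right) \left(4 + 2\right)\right)}{\left(3 + 2\right)^{2}} = 207 \frac{2 \left(2 \cdot 5^{2} + 4 \cdot 1 \cdot 6\right)}{25} = 207 \cdot 2 \cdot \frac{1}{25} \left(2 \cdot 25 + 24\right) = 207 \cdot 2 \cdot \frac{1}{25} \left(50 + 24\right) = 207 \cdot 2 \cdot \frac{1}{25} \cdot 74 = 207 \cdot \frac{148}{25} = \frac{30636}{25}$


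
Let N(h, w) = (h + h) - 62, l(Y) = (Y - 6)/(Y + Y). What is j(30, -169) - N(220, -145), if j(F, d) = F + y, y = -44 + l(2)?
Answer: -393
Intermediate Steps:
l(Y) = (-6 + Y)/(2*Y) (l(Y) = (-6 + Y)/((2*Y)) = (-6 + Y)*(1/(2*Y)) = (-6 + Y)/(2*Y))
N(h, w) = -62 + 2*h (N(h, w) = 2*h - 62 = -62 + 2*h)
y = -45 (y = -44 + (½)*(-6 + 2)/2 = -44 + (½)*(½)*(-4) = -44 - 1 = -45)
j(F, d) = -45 + F (j(F, d) = F - 45 = -45 + F)
j(30, -169) - N(220, -145) = (-45 + 30) - (-62 + 2*220) = -15 - (-62 + 440) = -15 - 1*378 = -15 - 378 = -393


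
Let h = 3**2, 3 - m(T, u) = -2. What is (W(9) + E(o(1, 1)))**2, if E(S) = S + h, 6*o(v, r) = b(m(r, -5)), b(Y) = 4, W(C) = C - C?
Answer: 841/9 ≈ 93.444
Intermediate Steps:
W(C) = 0
m(T, u) = 5 (m(T, u) = 3 - 1*(-2) = 3 + 2 = 5)
h = 9
o(v, r) = 2/3 (o(v, r) = (1/6)*4 = 2/3)
E(S) = 9 + S (E(S) = S + 9 = 9 + S)
(W(9) + E(o(1, 1)))**2 = (0 + (9 + 2/3))**2 = (0 + 29/3)**2 = (29/3)**2 = 841/9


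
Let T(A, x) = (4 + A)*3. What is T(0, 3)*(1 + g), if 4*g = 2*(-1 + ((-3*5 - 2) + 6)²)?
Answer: 732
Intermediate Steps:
T(A, x) = 12 + 3*A
g = 60 (g = (2*(-1 + ((-3*5 - 2) + 6)²))/4 = (2*(-1 + ((-15 - 2) + 6)²))/4 = (2*(-1 + (-17 + 6)²))/4 = (2*(-1 + (-11)²))/4 = (2*(-1 + 121))/4 = (2*120)/4 = (¼)*240 = 60)
T(0, 3)*(1 + g) = (12 + 3*0)*(1 + 60) = (12 + 0)*61 = 12*61 = 732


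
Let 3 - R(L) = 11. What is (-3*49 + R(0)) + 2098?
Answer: 1943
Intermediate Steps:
R(L) = -8 (R(L) = 3 - 1*11 = 3 - 11 = -8)
(-3*49 + R(0)) + 2098 = (-3*49 - 8) + 2098 = (-147 - 8) + 2098 = -155 + 2098 = 1943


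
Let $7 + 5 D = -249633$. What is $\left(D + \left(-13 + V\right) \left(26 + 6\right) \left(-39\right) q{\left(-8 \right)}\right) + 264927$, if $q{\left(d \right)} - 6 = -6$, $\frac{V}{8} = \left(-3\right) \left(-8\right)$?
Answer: $214999$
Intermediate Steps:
$D = -49928$ ($D = - \frac{7}{5} + \frac{1}{5} \left(-249633\right) = - \frac{7}{5} - \frac{249633}{5} = -49928$)
$V = 192$ ($V = 8 \left(\left(-3\right) \left(-8\right)\right) = 8 \cdot 24 = 192$)
$q{\left(d \right)} = 0$ ($q{\left(d \right)} = 6 - 6 = 0$)
$\left(D + \left(-13 + V\right) \left(26 + 6\right) \left(-39\right) q{\left(-8 \right)}\right) + 264927 = \left(-49928 + \left(-13 + 192\right) \left(26 + 6\right) \left(-39\right) 0\right) + 264927 = \left(-49928 + 179 \cdot 32 \left(-39\right) 0\right) + 264927 = \left(-49928 + 5728 \left(-39\right) 0\right) + 264927 = \left(-49928 - 0\right) + 264927 = \left(-49928 + 0\right) + 264927 = -49928 + 264927 = 214999$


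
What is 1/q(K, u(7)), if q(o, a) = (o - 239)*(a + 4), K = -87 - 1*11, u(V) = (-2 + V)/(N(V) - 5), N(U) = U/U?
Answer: -4/3707 ≈ -0.0010790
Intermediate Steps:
N(U) = 1
u(V) = ½ - V/4 (u(V) = (-2 + V)/(1 - 5) = (-2 + V)/(-4) = (-2 + V)*(-¼) = ½ - V/4)
K = -98 (K = -87 - 11 = -98)
q(o, a) = (-239 + o)*(4 + a)
1/q(K, u(7)) = 1/(-956 - 239*(½ - ¼*7) + 4*(-98) + (½ - ¼*7)*(-98)) = 1/(-956 - 239*(½ - 7/4) - 392 + (½ - 7/4)*(-98)) = 1/(-956 - 239*(-5/4) - 392 - 5/4*(-98)) = 1/(-956 + 1195/4 - 392 + 245/2) = 1/(-3707/4) = -4/3707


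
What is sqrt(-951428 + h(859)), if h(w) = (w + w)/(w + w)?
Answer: I*sqrt(951427) ≈ 975.41*I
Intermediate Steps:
h(w) = 1 (h(w) = (2*w)/((2*w)) = (2*w)*(1/(2*w)) = 1)
sqrt(-951428 + h(859)) = sqrt(-951428 + 1) = sqrt(-951427) = I*sqrt(951427)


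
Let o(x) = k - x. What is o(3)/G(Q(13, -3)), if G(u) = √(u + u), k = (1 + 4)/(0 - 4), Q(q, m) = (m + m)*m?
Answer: -17/24 ≈ -0.70833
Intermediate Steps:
Q(q, m) = 2*m² (Q(q, m) = (2*m)*m = 2*m²)
k = -5/4 (k = 5/(-4) = 5*(-¼) = -5/4 ≈ -1.2500)
G(u) = √2*√u (G(u) = √(2*u) = √2*√u)
o(x) = -5/4 - x
o(3)/G(Q(13, -3)) = (-5/4 - 1*3)/((√2*√(2*(-3)²))) = (-5/4 - 3)/((√2*√(2*9))) = -17/4/(√2*√18) = -17/4/(√2*(3*√2)) = -17/4/6 = (⅙)*(-17/4) = -17/24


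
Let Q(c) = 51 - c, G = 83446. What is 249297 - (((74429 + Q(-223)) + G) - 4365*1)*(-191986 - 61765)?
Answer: 39023093081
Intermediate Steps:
249297 - (((74429 + Q(-223)) + G) - 4365*1)*(-191986 - 61765) = 249297 - (((74429 + (51 - 1*(-223))) + 83446) - 4365*1)*(-191986 - 61765) = 249297 - (((74429 + (51 + 223)) + 83446) - 4365)*(-253751) = 249297 - (((74429 + 274) + 83446) - 4365)*(-253751) = 249297 - ((74703 + 83446) - 4365)*(-253751) = 249297 - (158149 - 4365)*(-253751) = 249297 - 153784*(-253751) = 249297 - 1*(-39022843784) = 249297 + 39022843784 = 39023093081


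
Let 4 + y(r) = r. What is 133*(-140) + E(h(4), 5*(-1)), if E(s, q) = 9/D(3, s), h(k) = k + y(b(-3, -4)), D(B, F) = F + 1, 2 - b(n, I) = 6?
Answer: -18623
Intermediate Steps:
b(n, I) = -4 (b(n, I) = 2 - 1*6 = 2 - 6 = -4)
D(B, F) = 1 + F
y(r) = -4 + r
h(k) = -8 + k (h(k) = k + (-4 - 4) = k - 8 = -8 + k)
E(s, q) = 9/(1 + s)
133*(-140) + E(h(4), 5*(-1)) = 133*(-140) + 9/(1 + (-8 + 4)) = -18620 + 9/(1 - 4) = -18620 + 9/(-3) = -18620 + 9*(-1/3) = -18620 - 3 = -18623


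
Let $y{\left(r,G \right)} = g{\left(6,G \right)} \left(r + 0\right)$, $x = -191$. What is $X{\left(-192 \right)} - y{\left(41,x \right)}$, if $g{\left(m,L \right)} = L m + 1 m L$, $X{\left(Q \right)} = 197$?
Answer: $94169$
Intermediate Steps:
$g{\left(m,L \right)} = 2 L m$ ($g{\left(m,L \right)} = L m + m L = L m + L m = 2 L m$)
$y{\left(r,G \right)} = 12 G r$ ($y{\left(r,G \right)} = 2 G 6 \left(r + 0\right) = 12 G r$)
$X{\left(-192 \right)} - y{\left(41,x \right)} = 197 - 12 \left(-191\right) 41 = 197 - -93972 = 197 + 93972 = 94169$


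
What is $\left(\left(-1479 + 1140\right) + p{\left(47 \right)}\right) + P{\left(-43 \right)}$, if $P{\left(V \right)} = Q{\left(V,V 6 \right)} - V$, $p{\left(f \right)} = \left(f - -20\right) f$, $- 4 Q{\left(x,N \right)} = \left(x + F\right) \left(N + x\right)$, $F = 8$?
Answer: $\frac{877}{4} \approx 219.25$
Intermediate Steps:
$Q{\left(x,N \right)} = - \frac{\left(8 + x\right) \left(N + x\right)}{4}$ ($Q{\left(x,N \right)} = - \frac{\left(x + 8\right) \left(N + x\right)}{4} = - \frac{\left(8 + x\right) \left(N + x\right)}{4}$)
$p{\left(f \right)} = f \left(20 + f\right)$ ($p{\left(f \right)} = \left(f + 20\right) f = \left(20 + f\right) f = f \left(20 + f\right)$)
$P{\left(V \right)} = - 15 V - \frac{7 V^{2}}{4}$ ($P{\left(V \right)} = \left(- 2 V 6 - 2 V - \frac{V^{2}}{4} - \frac{V 6 V}{4}\right) - V = \left(- 2 \cdot 6 V - 2 V - \frac{V^{2}}{4} - \frac{6 V V}{4}\right) - V = \left(- 12 V - 2 V - \frac{V^{2}}{4} - \frac{3 V^{2}}{2}\right) - V = \left(- 14 V - \frac{7 V^{2}}{4}\right) - V = - 15 V - \frac{7 V^{2}}{4}$)
$\left(\left(-1479 + 1140\right) + p{\left(47 \right)}\right) + P{\left(-43 \right)} = \left(\left(-1479 + 1140\right) + 47 \left(20 + 47\right)\right) + \frac{1}{4} \left(-43\right) \left(-60 - -301\right) = \left(-339 + 47 \cdot 67\right) + \frac{1}{4} \left(-43\right) \left(-60 + 301\right) = \left(-339 + 3149\right) + \frac{1}{4} \left(-43\right) 241 = 2810 - \frac{10363}{4} = \frac{877}{4}$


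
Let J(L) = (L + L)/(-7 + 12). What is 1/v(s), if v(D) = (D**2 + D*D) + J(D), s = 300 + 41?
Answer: 5/1163492 ≈ 4.2974e-6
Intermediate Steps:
J(L) = 2*L/5 (J(L) = (2*L)/5 = (2*L)*(1/5) = 2*L/5)
s = 341
v(D) = 2*D**2 + 2*D/5 (v(D) = (D**2 + D*D) + 2*D/5 = (D**2 + D**2) + 2*D/5 = 2*D**2 + 2*D/5)
1/v(s) = 1/((2/5)*341*(1 + 5*341)) = 1/((2/5)*341*(1 + 1705)) = 1/((2/5)*341*1706) = 1/(1163492/5) = 5/1163492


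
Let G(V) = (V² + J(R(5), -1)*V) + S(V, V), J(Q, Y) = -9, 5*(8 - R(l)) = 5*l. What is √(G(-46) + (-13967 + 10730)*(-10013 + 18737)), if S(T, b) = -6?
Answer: 2*I*√7059266 ≈ 5313.9*I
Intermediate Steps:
R(l) = 8 - l
G(V) = -6 + V² - 9*V (G(V) = (V² - 9*V) - 6 = -6 + V² - 9*V)
√(G(-46) + (-13967 + 10730)*(-10013 + 18737)) = √((-6 + (-46)² - 9*(-46)) + (-13967 + 10730)*(-10013 + 18737)) = √((-6 + 2116 + 414) - 3237*8724) = √(2524 - 28239588) = √(-28237064) = 2*I*√7059266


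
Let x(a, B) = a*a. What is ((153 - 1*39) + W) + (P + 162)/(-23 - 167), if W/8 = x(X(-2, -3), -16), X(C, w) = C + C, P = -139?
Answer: 45957/190 ≈ 241.88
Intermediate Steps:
X(C, w) = 2*C
x(a, B) = a**2
W = 128 (W = 8*(2*(-2))**2 = 8*(-4)**2 = 8*16 = 128)
((153 - 1*39) + W) + (P + 162)/(-23 - 167) = ((153 - 1*39) + 128) + (-139 + 162)/(-23 - 167) = ((153 - 39) + 128) + 23/(-190) = (114 + 128) + 23*(-1/190) = 242 - 23/190 = 45957/190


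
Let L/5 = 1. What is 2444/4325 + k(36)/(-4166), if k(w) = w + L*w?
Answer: 4623752/9008975 ≈ 0.51324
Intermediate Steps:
L = 5 (L = 5*1 = 5)
k(w) = 6*w (k(w) = w + 5*w = 6*w)
2444/4325 + k(36)/(-4166) = 2444/4325 + (6*36)/(-4166) = 2444*(1/4325) + 216*(-1/4166) = 2444/4325 - 108/2083 = 4623752/9008975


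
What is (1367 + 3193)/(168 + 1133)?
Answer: 4560/1301 ≈ 3.5050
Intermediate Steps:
(1367 + 3193)/(168 + 1133) = 4560/1301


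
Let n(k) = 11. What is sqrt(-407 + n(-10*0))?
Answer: 6*I*sqrt(11) ≈ 19.9*I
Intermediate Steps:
sqrt(-407 + n(-10*0)) = sqrt(-407 + 11) = sqrt(-396) = 6*I*sqrt(11)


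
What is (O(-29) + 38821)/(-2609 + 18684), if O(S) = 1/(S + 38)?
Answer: 69878/28935 ≈ 2.4150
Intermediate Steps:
O(S) = 1/(38 + S)
(O(-29) + 38821)/(-2609 + 18684) = (1/(38 - 29) + 38821)/(-2609 + 18684) = (1/9 + 38821)/16075 = (1/9 + 38821)*(1/16075) = (349390/9)*(1/16075) = 69878/28935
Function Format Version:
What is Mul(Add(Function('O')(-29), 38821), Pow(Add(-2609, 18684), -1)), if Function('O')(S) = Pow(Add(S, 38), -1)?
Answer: Rational(69878, 28935) ≈ 2.4150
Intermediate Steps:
Function('O')(S) = Pow(Add(38, S), -1)
Mul(Add(Function('O')(-29), 38821), Pow(Add(-2609, 18684), -1)) = Mul(Add(Pow(Add(38, -29), -1), 38821), Pow(Add(-2609, 18684), -1)) = Mul(Add(Pow(9, -1), 38821), Pow(16075, -1)) = Mul(Add(Rational(1, 9), 38821), Rational(1, 16075)) = Mul(Rational(349390, 9), Rational(1, 16075)) = Rational(69878, 28935)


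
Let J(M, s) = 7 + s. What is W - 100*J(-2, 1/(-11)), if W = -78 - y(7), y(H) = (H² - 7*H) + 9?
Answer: -8557/11 ≈ -777.91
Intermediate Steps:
y(H) = 9 + H² - 7*H
W = -87 (W = -78 - (9 + 7² - 7*7) = -78 - (9 + 49 - 49) = -78 - 1*9 = -78 - 9 = -87)
W - 100*J(-2, 1/(-11)) = -87 - 100*(7 + 1/(-11)) = -87 - 100*(7 - 1/11) = -87 - 100*76/11 = -87 - 7600/11 = -8557/11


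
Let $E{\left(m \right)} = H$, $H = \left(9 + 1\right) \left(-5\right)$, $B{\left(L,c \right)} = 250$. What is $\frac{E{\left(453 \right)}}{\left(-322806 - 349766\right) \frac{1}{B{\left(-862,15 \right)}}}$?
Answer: $\frac{3125}{168143} \approx 0.018585$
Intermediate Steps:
$H = -50$ ($H = 10 \left(-5\right) = -50$)
$E{\left(m \right)} = -50$
$\frac{E{\left(453 \right)}}{\left(-322806 - 349766\right) \frac{1}{B{\left(-862,15 \right)}}} = - \frac{50}{\left(-322806 - 349766\right) \frac{1}{250}} = - \frac{50}{\left(-672572\right) \frac{1}{250}} = - \frac{50}{- \frac{336286}{125}} = \left(-50\right) \left(- \frac{125}{336286}\right) = \frac{3125}{168143}$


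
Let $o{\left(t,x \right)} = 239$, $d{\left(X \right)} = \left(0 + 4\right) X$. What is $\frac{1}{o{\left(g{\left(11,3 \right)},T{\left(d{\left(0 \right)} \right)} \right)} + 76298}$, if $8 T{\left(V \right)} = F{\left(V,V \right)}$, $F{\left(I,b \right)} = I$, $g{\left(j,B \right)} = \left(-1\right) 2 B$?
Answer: $\frac{1}{76537} \approx 1.3066 \cdot 10^{-5}$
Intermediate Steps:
$g{\left(j,B \right)} = - 2 B$
$d{\left(X \right)} = 4 X$
$T{\left(V \right)} = \frac{V}{8}$
$\frac{1}{o{\left(g{\left(11,3 \right)},T{\left(d{\left(0 \right)} \right)} \right)} + 76298} = \frac{1}{239 + 76298} = \frac{1}{76537}$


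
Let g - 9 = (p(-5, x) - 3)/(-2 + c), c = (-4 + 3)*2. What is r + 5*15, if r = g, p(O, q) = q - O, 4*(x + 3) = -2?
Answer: 675/8 ≈ 84.375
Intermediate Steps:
x = -7/2 (x = -3 + (1/4)*(-2) = -3 - 1/2 = -7/2 ≈ -3.5000)
c = -2 (c = -1*2 = -2)
g = 75/8 (g = 9 + ((-7/2 - 1*(-5)) - 3)/(-2 - 2) = 9 + ((-7/2 + 5) - 3)/(-4) = 9 + (3/2 - 3)*(-1/4) = 9 - 3/2*(-1/4) = 9 + 3/8 = 75/8 ≈ 9.3750)
r = 75/8 ≈ 9.3750
r + 5*15 = 75/8 + 5*15 = 75/8 + 75 = 675/8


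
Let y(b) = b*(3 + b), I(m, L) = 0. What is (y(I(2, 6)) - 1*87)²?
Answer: 7569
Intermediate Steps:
(y(I(2, 6)) - 1*87)² = (0*(3 + 0) - 1*87)² = (0*3 - 87)² = (0 - 87)² = (-87)² = 7569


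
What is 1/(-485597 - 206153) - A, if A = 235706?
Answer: -163049625501/691750 ≈ -2.3571e+5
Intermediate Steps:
1/(-485597 - 206153) - A = 1/(-485597 - 206153) - 1*235706 = 1/(-691750) - 235706 = -1/691750 - 235706 = -163049625501/691750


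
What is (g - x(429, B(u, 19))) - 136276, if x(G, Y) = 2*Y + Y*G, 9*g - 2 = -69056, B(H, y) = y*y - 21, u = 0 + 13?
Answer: -871466/3 ≈ -2.9049e+5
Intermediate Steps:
u = 13
B(H, y) = -21 + y² (B(H, y) = y² - 21 = -21 + y²)
g = -23018/3 (g = 2/9 + (⅑)*(-69056) = 2/9 - 69056/9 = -23018/3 ≈ -7672.7)
x(G, Y) = 2*Y + G*Y
(g - x(429, B(u, 19))) - 136276 = (-23018/3 - (-21 + 19²)*(2 + 429)) - 136276 = (-23018/3 - (-21 + 361)*431) - 136276 = (-23018/3 - 340*431) - 136276 = (-23018/3 - 1*146540) - 136276 = (-23018/3 - 146540) - 136276 = -462638/3 - 136276 = -871466/3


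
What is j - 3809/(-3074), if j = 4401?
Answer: 13532483/3074 ≈ 4402.2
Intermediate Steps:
j - 3809/(-3074) = 4401 - 3809/(-3074) = 4401 - 3809*(-1)/3074 = 4401 - 1*(-3809/3074) = 4401 + 3809/3074 = 13532483/3074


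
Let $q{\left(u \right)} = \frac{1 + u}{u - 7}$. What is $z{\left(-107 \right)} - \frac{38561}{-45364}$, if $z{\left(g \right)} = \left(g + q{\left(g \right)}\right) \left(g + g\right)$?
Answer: $\frac{58696137193}{2585748} \approx 22700.0$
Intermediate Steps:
$q{\left(u \right)} = \frac{1 + u}{-7 + u}$
$z{\left(g \right)} = 2 g \left(g + \frac{1 + g}{-7 + g}\right)$ ($z{\left(g \right)} = \left(g + \frac{1 + g}{-7 + g}\right) \left(g + g\right) = \left(g + \frac{1 + g}{-7 + g}\right) 2 g = 2 g \left(g + \frac{1 + g}{-7 + g}\right)$)
$z{\left(-107 \right)} - \frac{38561}{-45364} = 2 \left(-107\right) \frac{1}{-7 - 107} \left(1 - 107 - 107 \left(-7 - 107\right)\right) - \frac{38561}{-45364} = 2 \left(-107\right) \frac{1}{-114} \left(1 - 107 - -12198\right) - 38561 \left(- \frac{1}{45364}\right) = 2 \left(-107\right) \left(- \frac{1}{114}\right) \left(1 - 107 + 12198\right) - - \frac{38561}{45364} = 2 \left(-107\right) \left(- \frac{1}{114}\right) 12092 + \frac{38561}{45364} = \frac{1293844}{57} + \frac{38561}{45364} = \frac{58696137193}{2585748}$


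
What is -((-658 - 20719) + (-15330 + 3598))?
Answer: 33109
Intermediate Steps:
-((-658 - 20719) + (-15330 + 3598)) = -(-21377 - 11732) = -1*(-33109) = 33109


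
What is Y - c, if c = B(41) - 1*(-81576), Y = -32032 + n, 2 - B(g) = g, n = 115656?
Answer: 2087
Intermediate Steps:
B(g) = 2 - g
Y = 83624 (Y = -32032 + 115656 = 83624)
c = 81537 (c = (2 - 1*41) - 1*(-81576) = (2 - 41) + 81576 = -39 + 81576 = 81537)
Y - c = 83624 - 1*81537 = 83624 - 81537 = 2087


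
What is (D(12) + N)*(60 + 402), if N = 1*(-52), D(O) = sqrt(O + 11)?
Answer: -24024 + 462*sqrt(23) ≈ -21808.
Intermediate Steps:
D(O) = sqrt(11 + O)
N = -52
(D(12) + N)*(60 + 402) = (sqrt(11 + 12) - 52)*(60 + 402) = (sqrt(23) - 52)*462 = (-52 + sqrt(23))*462 = -24024 + 462*sqrt(23)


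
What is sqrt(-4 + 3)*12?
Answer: 12*I ≈ 12.0*I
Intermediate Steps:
sqrt(-4 + 3)*12 = sqrt(-1)*12 = I*12 = 12*I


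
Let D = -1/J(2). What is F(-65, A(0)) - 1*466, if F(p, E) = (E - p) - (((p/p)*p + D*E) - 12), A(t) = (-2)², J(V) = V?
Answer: -318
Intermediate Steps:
D = -½ (D = -1/2 = -1*½ = -½ ≈ -0.50000)
A(t) = 4
F(p, E) = 12 - 2*p + 3*E/2 (F(p, E) = (E - p) - (((p/p)*p - E/2) - 12) = (E - p) - ((1*p - E/2) - 12) = (E - p) - ((p - E/2) - 12) = (E - p) - (-12 + p - E/2) = (E - p) + (12 + E/2 - p) = 12 - 2*p + 3*E/2)
F(-65, A(0)) - 1*466 = (12 - 2*(-65) + (3/2)*4) - 1*466 = (12 + 130 + 6) - 466 = 148 - 466 = -318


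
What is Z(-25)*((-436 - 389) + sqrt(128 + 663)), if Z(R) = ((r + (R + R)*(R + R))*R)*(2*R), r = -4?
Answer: -2574000000 + 3120000*sqrt(791) ≈ -2.4863e+9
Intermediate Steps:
Z(R) = 2*R**2*(-4 + 4*R**2) (Z(R) = ((-4 + (R + R)*(R + R))*R)*(2*R) = ((-4 + (2*R)*(2*R))*R)*(2*R) = ((-4 + 4*R**2)*R)*(2*R) = (R*(-4 + 4*R**2))*(2*R) = 2*R**2*(-4 + 4*R**2))
Z(-25)*((-436 - 389) + sqrt(128 + 663)) = (8*(-25)**2*(-1 + (-25)**2))*((-436 - 389) + sqrt(128 + 663)) = (8*625*(-1 + 625))*(-825 + sqrt(791)) = (8*625*624)*(-825 + sqrt(791)) = 3120000*(-825 + sqrt(791)) = -2574000000 + 3120000*sqrt(791)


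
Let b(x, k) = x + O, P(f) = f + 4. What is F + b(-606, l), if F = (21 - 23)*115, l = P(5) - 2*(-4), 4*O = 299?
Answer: -3045/4 ≈ -761.25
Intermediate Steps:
O = 299/4 (O = (¼)*299 = 299/4 ≈ 74.750)
P(f) = 4 + f
l = 17 (l = (4 + 5) - 2*(-4) = 9 + 8 = 17)
b(x, k) = 299/4 + x (b(x, k) = x + 299/4 = 299/4 + x)
F = -230 (F = -2*115 = -230)
F + b(-606, l) = -230 + (299/4 - 606) = -230 - 2125/4 = -3045/4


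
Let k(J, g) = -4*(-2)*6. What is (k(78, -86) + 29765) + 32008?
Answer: 61821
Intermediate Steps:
k(J, g) = 48 (k(J, g) = 8*6 = 48)
(k(78, -86) + 29765) + 32008 = (48 + 29765) + 32008 = 29813 + 32008 = 61821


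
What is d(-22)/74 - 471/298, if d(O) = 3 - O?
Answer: -6851/5513 ≈ -1.2427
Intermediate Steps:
d(-22)/74 - 471/298 = (3 - 1*(-22))/74 - 471/298 = (3 + 22)*(1/74) - 471*1/298 = 25*(1/74) - 471/298 = 25/74 - 471/298 = -6851/5513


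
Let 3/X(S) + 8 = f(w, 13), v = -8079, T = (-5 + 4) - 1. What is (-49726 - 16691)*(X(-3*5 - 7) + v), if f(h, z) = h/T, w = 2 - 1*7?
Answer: 5902810875/11 ≈ 5.3662e+8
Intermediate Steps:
w = -5 (w = 2 - 7 = -5)
T = -2 (T = -1 - 1 = -2)
f(h, z) = -h/2 (f(h, z) = h/(-2) = h*(-½) = -h/2)
X(S) = -6/11 (X(S) = 3/(-8 - ½*(-5)) = 3/(-8 + 5/2) = 3/(-11/2) = 3*(-2/11) = -6/11)
(-49726 - 16691)*(X(-3*5 - 7) + v) = (-49726 - 16691)*(-6/11 - 8079) = -66417*(-88875/11) = 5902810875/11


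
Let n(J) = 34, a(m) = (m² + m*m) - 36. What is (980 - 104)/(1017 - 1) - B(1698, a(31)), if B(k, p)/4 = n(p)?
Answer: -34325/254 ≈ -135.14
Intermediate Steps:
a(m) = -36 + 2*m² (a(m) = (m² + m²) - 36 = 2*m² - 36 = -36 + 2*m²)
B(k, p) = 136 (B(k, p) = 4*34 = 136)
(980 - 104)/(1017 - 1) - B(1698, a(31)) = (980 - 104)/(1017 - 1) - 1*136 = 876/1016 - 136 = 876*(1/1016) - 136 = 219/254 - 136 = -34325/254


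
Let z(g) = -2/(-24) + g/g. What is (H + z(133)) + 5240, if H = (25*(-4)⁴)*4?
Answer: 370093/12 ≈ 30841.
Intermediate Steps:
z(g) = 13/12 (z(g) = -2*(-1/24) + 1 = 1/12 + 1 = 13/12)
H = 25600 (H = (25*256)*4 = 6400*4 = 25600)
(H + z(133)) + 5240 = (25600 + 13/12) + 5240 = 307213/12 + 5240 = 370093/12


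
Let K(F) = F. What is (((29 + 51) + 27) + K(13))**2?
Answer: 14400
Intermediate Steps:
(((29 + 51) + 27) + K(13))**2 = (((29 + 51) + 27) + 13)**2 = ((80 + 27) + 13)**2 = (107 + 13)**2 = 120**2 = 14400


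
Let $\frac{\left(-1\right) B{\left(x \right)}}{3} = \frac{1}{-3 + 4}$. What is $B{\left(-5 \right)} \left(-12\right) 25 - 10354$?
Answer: $-9454$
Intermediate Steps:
$B{\left(x \right)} = -3$ ($B{\left(x \right)} = - \frac{3}{-3 + 4} = - \frac{3}{1} = \left(-3\right) 1 = -3$)
$B{\left(-5 \right)} \left(-12\right) 25 - 10354 = \left(-3\right) \left(-12\right) 25 - 10354 = 36 \cdot 25 - 10354 = 900 - 10354 = -9454$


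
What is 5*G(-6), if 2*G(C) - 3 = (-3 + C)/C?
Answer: 45/4 ≈ 11.250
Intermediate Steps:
G(C) = 3/2 + (-3 + C)/(2*C) (G(C) = 3/2 + ((-3 + C)/C)/2 = 3/2 + (-3 + C)/(2*C))
5*G(-6) = 5*(2 - 3/2/(-6)) = 5*(2 - 3/2*(-⅙)) = 5*(2 + ¼) = 5*(9/4) = 45/4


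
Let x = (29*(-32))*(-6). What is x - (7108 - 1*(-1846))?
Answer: -3386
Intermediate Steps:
x = 5568 (x = -928*(-6) = 5568)
x - (7108 - 1*(-1846)) = 5568 - (7108 - 1*(-1846)) = 5568 - (7108 + 1846) = 5568 - 1*8954 = 5568 - 8954 = -3386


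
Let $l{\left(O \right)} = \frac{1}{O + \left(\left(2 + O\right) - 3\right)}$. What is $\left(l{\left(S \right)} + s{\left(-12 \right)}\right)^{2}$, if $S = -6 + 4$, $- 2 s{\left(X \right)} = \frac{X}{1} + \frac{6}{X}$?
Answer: $\frac{14641}{400} \approx 36.602$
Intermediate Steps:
$s{\left(X \right)} = - \frac{3}{X} - \frac{X}{2}$ ($s{\left(X \right)} = - \frac{\frac{X}{1} + \frac{6}{X}}{2} = - \frac{X 1 + \frac{6}{X}}{2} = - \frac{X + \frac{6}{X}}{2} = - \frac{3}{X} - \frac{X}{2}$)
$S = -2$
$l{\left(O \right)} = \frac{1}{-1 + 2 O}$ ($l{\left(O \right)} = \frac{1}{O + \left(-1 + O\right)} = \frac{1}{-1 + 2 O}$)
$\left(l{\left(S \right)} + s{\left(-12 \right)}\right)^{2} = \left(\frac{1}{-1 + 2 \left(-2\right)} - \left(-6 + \frac{3}{-12}\right)\right)^{2} = \left(\frac{1}{-1 - 4} + \left(\left(-3\right) \left(- \frac{1}{12}\right) + 6\right)\right)^{2} = \left(\frac{1}{-5} + \left(\frac{1}{4} + 6\right)\right)^{2} = \left(- \frac{1}{5} + \frac{25}{4}\right)^{2} = \left(\frac{121}{20}\right)^{2} = \frac{14641}{400}$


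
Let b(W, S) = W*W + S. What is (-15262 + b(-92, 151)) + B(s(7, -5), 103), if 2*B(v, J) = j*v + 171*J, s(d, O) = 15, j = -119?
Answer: 1267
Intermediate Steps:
B(v, J) = -119*v/2 + 171*J/2 (B(v, J) = (-119*v + 171*J)/2 = -119*v/2 + 171*J/2)
b(W, S) = S + W² (b(W, S) = W² + S = S + W²)
(-15262 + b(-92, 151)) + B(s(7, -5), 103) = (-15262 + (151 + (-92)²)) + (-119/2*15 + (171/2)*103) = (-15262 + (151 + 8464)) + (-1785/2 + 17613/2) = (-15262 + 8615) + 7914 = -6647 + 7914 = 1267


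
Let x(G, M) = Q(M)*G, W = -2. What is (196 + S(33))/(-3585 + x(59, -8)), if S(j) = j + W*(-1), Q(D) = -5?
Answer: -231/3880 ≈ -0.059536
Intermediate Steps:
S(j) = 2 + j (S(j) = j - 2*(-1) = j + 2 = 2 + j)
x(G, M) = -5*G
(196 + S(33))/(-3585 + x(59, -8)) = (196 + (2 + 33))/(-3585 - 5*59) = (196 + 35)/(-3585 - 295) = 231/(-3880) = 231*(-1/3880) = -231/3880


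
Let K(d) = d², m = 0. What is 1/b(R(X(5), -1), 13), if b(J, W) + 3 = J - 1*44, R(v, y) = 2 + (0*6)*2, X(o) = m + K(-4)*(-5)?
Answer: -1/45 ≈ -0.022222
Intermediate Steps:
X(o) = -80 (X(o) = 0 + (-4)²*(-5) = 0 + 16*(-5) = 0 - 80 = -80)
R(v, y) = 2 (R(v, y) = 2 + 0*2 = 2 + 0 = 2)
b(J, W) = -47 + J (b(J, W) = -3 + (J - 1*44) = -3 + (J - 44) = -3 + (-44 + J) = -47 + J)
1/b(R(X(5), -1), 13) = 1/(-47 + 2) = 1/(-45) = -1/45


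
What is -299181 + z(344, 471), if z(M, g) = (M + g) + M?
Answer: -298022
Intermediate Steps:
z(M, g) = g + 2*M
-299181 + z(344, 471) = -299181 + (471 + 2*344) = -299181 + (471 + 688) = -299181 + 1159 = -298022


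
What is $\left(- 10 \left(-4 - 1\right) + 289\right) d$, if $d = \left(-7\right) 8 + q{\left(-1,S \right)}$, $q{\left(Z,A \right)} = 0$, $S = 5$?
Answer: $-18984$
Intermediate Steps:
$d = -56$ ($d = \left(-7\right) 8 + 0 = -56 + 0 = -56$)
$\left(- 10 \left(-4 - 1\right) + 289\right) d = \left(- 10 \left(-4 - 1\right) + 289\right) \left(-56\right) = \left(\left(-10\right) \left(-5\right) + 289\right) \left(-56\right) = \left(50 + 289\right) \left(-56\right) = 339 \left(-56\right) = -18984$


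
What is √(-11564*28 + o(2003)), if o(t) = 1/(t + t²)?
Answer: I*√1304257840025181009/2007006 ≈ 569.03*I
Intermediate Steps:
√(-11564*28 + o(2003)) = √(-11564*28 + 1/(2003*(1 + 2003))) = √(-323792 + (1/2003)/2004) = √(-323792 + (1/2003)*(1/2004)) = √(-323792 + 1/4014012) = √(-1299704973503/4014012) = I*√1304257840025181009/2007006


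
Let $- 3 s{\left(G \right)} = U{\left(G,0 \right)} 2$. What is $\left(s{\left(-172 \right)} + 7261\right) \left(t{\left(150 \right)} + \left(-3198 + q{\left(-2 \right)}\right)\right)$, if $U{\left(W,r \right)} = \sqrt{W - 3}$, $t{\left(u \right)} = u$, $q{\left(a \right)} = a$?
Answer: $-22146050 + \frac{30500 i \sqrt{7}}{3} \approx -2.2146 \cdot 10^{7} + 26898.0 i$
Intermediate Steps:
$U{\left(W,r \right)} = \sqrt{-3 + W}$
$s{\left(G \right)} = - \frac{2 \sqrt{-3 + G}}{3}$ ($s{\left(G \right)} = - \frac{\sqrt{-3 + G} 2}{3} = - \frac{2 \sqrt{-3 + G}}{3}$)
$\left(s{\left(-172 \right)} + 7261\right) \left(t{\left(150 \right)} + \left(-3198 + q{\left(-2 \right)}\right)\right) = \left(- \frac{2 \sqrt{-3 - 172}}{3} + 7261\right) \left(150 - 3200\right) = \left(- \frac{2 \sqrt{-175}}{3} + 7261\right) \left(150 - 3200\right) = \left(- \frac{2 \cdot 5 i \sqrt{7}}{3} + 7261\right) \left(-3050\right) = \left(- \frac{10 i \sqrt{7}}{3} + 7261\right) \left(-3050\right) = \left(7261 - \frac{10 i \sqrt{7}}{3}\right) \left(-3050\right) = -22146050 + \frac{30500 i \sqrt{7}}{3}$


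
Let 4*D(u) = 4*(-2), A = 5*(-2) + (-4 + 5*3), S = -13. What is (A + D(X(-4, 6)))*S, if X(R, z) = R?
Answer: 13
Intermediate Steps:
A = 1 (A = -10 + (-4 + 15) = -10 + 11 = 1)
D(u) = -2 (D(u) = (4*(-2))/4 = (1/4)*(-8) = -2)
(A + D(X(-4, 6)))*S = (1 - 2)*(-13) = -1*(-13) = 13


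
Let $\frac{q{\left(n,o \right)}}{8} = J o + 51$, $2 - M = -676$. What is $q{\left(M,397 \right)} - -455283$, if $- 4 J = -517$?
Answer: $866189$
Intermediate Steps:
$J = \frac{517}{4}$ ($J = \left(- \frac{1}{4}\right) \left(-517\right) = \frac{517}{4} \approx 129.25$)
$M = 678$ ($M = 2 - -676 = 2 + 676 = 678$)
$q{\left(n,o \right)} = 408 + 1034 o$ ($q{\left(n,o \right)} = 8 \left(\frac{517 o}{4} + 51\right) = 8 \left(51 + \frac{517 o}{4}\right) = 408 + 1034 o$)
$q{\left(M,397 \right)} - -455283 = \left(408 + 1034 \cdot 397\right) - -455283 = \left(408 + 410498\right) + 455283 = 410906 + 455283 = 866189$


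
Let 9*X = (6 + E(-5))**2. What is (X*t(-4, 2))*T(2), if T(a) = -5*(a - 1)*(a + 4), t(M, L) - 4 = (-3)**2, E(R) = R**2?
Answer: -124930/3 ≈ -41643.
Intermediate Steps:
t(M, L) = 13 (t(M, L) = 4 + (-3)**2 = 4 + 9 = 13)
X = 961/9 (X = (6 + (-5)**2)**2/9 = (6 + 25)**2/9 = (1/9)*31**2 = (1/9)*961 = 961/9 ≈ 106.78)
T(a) = -5*(-1 + a)*(4 + a)
(X*t(-4, 2))*T(2) = ((961/9)*13)*(20 - 15*2 - 5*2**2) = 12493*(20 - 30 - 5*4)/9 = 12493*(20 - 30 - 20)/9 = (12493/9)*(-30) = -124930/3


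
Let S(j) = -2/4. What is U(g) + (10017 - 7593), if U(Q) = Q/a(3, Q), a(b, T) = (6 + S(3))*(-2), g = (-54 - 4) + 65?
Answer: 26657/11 ≈ 2423.4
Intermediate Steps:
S(j) = -1/2 (S(j) = -2*1/4 = -1/2)
g = 7 (g = -58 + 65 = 7)
a(b, T) = -11 (a(b, T) = (6 - 1/2)*(-2) = (11/2)*(-2) = -11)
U(Q) = -Q/11 (U(Q) = Q/(-11) = Q*(-1/11) = -Q/11)
U(g) + (10017 - 7593) = -1/11*7 + (10017 - 7593) = -7/11 + 2424 = 26657/11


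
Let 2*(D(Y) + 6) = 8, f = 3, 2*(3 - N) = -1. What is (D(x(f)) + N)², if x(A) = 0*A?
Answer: 9/4 ≈ 2.2500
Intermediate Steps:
N = 7/2 (N = 3 - ½*(-1) = 3 + ½ = 7/2 ≈ 3.5000)
x(A) = 0
D(Y) = -2 (D(Y) = -6 + (½)*8 = -6 + 4 = -2)
(D(x(f)) + N)² = (-2 + 7/2)² = (3/2)² = 9/4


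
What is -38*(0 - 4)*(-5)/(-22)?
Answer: 380/11 ≈ 34.545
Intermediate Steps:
-38*(0 - 4)*(-5)/(-22) = -(-152)*(-5)*(-1/22) = -38*20*(-1/22) = -760*(-1/22) = 380/11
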